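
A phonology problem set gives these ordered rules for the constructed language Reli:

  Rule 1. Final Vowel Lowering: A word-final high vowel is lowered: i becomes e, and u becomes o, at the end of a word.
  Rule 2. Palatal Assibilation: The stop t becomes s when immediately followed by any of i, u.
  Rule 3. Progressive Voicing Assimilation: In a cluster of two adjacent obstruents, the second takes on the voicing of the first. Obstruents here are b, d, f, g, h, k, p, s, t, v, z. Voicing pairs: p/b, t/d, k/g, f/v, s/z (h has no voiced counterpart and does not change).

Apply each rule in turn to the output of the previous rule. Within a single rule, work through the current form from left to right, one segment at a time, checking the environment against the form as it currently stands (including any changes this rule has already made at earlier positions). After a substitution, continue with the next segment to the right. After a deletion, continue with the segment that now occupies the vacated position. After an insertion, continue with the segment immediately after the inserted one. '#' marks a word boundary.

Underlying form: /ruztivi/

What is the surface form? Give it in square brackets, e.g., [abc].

Rule 1 Final Vowel Lowering: [ruztivi] → [ruztive]
Rule 2 Palatal Assibilation: [ruztive] → [ruzsive]
Rule 3 Progressive Voicing Assimilation: [ruzsive] → [ruzzive]

[ruzzive]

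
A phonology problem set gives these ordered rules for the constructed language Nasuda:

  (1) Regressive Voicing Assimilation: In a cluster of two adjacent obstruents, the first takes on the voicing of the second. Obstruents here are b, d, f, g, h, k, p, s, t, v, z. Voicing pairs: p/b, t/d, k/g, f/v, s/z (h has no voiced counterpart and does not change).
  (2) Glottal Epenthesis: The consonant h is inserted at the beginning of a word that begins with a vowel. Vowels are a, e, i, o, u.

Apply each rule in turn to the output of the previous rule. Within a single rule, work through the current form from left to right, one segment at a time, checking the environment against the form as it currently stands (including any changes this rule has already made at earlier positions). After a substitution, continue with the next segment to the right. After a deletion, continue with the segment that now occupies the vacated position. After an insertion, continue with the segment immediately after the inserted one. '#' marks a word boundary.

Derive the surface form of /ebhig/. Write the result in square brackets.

(1) Regressive Voicing Assimilation: [ebhig] → [ephig]
(2) Glottal Epenthesis: [ephig] → [hephig]

[hephig]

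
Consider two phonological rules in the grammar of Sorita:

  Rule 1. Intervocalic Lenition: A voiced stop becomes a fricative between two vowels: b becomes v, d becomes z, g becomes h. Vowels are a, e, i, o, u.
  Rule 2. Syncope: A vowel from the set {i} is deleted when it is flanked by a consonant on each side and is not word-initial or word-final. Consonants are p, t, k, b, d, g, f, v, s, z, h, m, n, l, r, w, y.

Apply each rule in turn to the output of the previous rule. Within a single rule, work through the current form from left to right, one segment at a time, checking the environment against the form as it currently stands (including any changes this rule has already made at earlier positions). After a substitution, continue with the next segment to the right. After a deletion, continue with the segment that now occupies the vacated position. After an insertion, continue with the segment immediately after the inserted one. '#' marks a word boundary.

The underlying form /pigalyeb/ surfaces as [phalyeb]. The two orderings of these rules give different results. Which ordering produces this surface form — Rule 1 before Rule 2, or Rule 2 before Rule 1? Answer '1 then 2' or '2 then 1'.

1 then 2

Order 1 then 2:
  1 Intervocalic Lenition: [pigalyeb] → [pihalyeb]
  2 Syncope: [pihalyeb] → [phalyeb]
  result: [phalyeb]
Order 2 then 1:
  2 Syncope: [pigalyeb] → [pgalyeb]
  1 Intervocalic Lenition: no change — [pgalyeb]
  result: [pgalyeb]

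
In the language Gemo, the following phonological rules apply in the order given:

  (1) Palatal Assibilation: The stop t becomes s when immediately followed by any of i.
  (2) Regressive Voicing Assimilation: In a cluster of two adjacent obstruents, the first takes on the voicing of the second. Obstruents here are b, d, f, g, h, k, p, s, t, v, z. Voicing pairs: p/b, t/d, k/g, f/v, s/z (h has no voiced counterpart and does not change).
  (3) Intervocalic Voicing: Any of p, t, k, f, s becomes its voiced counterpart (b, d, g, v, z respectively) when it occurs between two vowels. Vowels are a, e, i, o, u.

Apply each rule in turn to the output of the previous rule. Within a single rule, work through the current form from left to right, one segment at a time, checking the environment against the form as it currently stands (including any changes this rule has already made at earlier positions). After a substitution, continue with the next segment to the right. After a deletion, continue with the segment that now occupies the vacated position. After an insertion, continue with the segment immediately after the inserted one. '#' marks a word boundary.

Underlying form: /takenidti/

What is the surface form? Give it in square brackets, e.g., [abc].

(1) Palatal Assibilation: [takenidti] → [takenidsi]
(2) Regressive Voicing Assimilation: [takenidsi] → [takenitsi]
(3) Intervocalic Voicing: [takenitsi] → [tagenitsi]

[tagenitsi]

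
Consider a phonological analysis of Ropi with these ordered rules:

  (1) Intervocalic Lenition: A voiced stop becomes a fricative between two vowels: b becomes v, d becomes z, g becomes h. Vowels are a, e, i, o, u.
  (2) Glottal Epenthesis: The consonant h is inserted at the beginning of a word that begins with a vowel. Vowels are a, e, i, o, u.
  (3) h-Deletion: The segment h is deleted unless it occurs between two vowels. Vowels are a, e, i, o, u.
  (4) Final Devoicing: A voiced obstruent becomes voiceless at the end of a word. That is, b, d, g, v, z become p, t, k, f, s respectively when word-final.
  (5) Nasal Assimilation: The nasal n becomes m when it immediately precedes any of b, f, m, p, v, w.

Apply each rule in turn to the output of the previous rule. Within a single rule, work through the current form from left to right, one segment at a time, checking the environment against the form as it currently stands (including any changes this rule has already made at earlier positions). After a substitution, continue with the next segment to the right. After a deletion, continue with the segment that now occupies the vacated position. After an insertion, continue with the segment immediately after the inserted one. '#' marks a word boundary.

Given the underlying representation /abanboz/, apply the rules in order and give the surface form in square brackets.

(1) Intervocalic Lenition: [abanboz] → [avanboz]
(2) Glottal Epenthesis: [avanboz] → [havanboz]
(3) h-Deletion: [havanboz] → [avanboz]
(4) Final Devoicing: [avanboz] → [avanbos]
(5) Nasal Assimilation: [avanbos] → [avambos]

[avambos]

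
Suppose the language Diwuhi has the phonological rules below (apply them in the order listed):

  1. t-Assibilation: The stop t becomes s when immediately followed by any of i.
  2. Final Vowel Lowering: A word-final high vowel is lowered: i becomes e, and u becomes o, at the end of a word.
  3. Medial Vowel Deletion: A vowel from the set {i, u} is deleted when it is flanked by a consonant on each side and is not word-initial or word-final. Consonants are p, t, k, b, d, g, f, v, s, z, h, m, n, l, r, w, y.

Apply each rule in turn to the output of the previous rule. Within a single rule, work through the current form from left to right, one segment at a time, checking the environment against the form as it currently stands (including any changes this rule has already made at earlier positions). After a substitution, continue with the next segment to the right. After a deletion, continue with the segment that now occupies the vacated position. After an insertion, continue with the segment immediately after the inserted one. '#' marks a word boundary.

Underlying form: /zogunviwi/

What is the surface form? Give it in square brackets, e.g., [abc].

[zognvwe]

1 t-Assibilation: no change — [zogunviwi]
2 Final Vowel Lowering: [zogunviwi] → [zogunviwe]
3 Medial Vowel Deletion: [zogunviwe] → [zognvwe]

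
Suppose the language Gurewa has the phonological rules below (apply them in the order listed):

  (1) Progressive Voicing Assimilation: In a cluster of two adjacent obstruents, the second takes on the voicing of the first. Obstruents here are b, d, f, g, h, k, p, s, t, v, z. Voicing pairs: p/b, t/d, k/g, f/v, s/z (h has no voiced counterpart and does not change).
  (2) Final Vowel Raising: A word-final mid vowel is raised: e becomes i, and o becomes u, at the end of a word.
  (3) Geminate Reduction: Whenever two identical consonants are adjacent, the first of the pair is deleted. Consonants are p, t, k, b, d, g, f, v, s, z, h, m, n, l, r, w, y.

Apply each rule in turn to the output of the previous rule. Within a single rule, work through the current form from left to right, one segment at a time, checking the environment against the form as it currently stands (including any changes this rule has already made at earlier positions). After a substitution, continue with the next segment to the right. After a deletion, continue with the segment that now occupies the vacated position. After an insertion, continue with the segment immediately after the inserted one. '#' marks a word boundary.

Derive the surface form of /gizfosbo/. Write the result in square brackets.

(1) Progressive Voicing Assimilation: [gizfosbo] → [gizvospo]
(2) Final Vowel Raising: [gizvospo] → [gizvospu]
(3) Geminate Reduction: no change — [gizvospu]

[gizvospu]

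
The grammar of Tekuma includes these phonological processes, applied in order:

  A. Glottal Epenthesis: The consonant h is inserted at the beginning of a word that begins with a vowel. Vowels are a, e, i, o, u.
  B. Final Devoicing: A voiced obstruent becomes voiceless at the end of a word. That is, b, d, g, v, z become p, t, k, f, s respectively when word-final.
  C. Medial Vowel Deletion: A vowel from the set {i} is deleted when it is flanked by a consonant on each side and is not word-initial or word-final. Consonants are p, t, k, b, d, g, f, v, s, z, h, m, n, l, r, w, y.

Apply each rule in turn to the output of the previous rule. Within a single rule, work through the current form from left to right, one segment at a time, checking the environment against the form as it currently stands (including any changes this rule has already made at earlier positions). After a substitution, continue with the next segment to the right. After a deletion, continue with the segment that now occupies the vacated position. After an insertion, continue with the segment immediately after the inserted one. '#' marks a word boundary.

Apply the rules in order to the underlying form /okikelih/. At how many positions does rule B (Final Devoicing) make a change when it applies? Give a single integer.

A Glottal Epenthesis: [okikelih] → [hokikelih]
B Final Devoicing: no change — [hokikelih]
C Medial Vowel Deletion: [hokikelih] → [hokkelh]
Rule B changed 0 position(s).

0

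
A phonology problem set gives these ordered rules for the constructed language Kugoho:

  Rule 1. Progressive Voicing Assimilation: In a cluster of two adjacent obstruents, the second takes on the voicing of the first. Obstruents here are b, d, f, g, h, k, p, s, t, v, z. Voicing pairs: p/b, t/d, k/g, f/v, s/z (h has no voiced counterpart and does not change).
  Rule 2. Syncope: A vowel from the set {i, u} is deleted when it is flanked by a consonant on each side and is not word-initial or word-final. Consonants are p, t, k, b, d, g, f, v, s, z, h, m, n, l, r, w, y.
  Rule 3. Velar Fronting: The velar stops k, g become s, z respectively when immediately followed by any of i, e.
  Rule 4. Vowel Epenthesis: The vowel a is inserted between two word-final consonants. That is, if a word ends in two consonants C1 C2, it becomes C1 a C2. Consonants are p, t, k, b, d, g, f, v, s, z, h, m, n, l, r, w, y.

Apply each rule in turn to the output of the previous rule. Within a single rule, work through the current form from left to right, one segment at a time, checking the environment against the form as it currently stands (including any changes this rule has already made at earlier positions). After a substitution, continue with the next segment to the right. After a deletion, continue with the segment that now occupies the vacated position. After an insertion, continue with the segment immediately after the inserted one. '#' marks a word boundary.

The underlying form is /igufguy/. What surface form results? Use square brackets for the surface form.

Rule 1 Progressive Voicing Assimilation: [igufguy] → [igufkuy]
Rule 2 Syncope: [igufkuy] → [igfky]
Rule 3 Velar Fronting: no change — [igfky]
Rule 4 Vowel Epenthesis: [igfky] → [igfkay]

[igfkay]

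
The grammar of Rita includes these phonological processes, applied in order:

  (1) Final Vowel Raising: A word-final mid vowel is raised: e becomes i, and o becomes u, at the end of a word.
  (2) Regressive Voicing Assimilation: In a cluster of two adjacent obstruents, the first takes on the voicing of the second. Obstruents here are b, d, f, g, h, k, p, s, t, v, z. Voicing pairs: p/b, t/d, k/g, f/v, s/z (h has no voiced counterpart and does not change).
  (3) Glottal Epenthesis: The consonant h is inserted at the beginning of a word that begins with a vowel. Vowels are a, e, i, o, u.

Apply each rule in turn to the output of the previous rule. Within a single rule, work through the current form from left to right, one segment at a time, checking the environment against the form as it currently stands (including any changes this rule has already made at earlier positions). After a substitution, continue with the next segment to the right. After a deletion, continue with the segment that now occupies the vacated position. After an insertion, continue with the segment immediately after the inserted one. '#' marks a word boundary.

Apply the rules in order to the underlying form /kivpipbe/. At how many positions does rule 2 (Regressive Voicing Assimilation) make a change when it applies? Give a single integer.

(1) Final Vowel Raising: [kivpipbe] → [kivpipbi]
(2) Regressive Voicing Assimilation: [kivpipbi] → [kifpibbi]
(3) Glottal Epenthesis: no change — [kifpibbi]
Rule 2 changed 2 position(s).

2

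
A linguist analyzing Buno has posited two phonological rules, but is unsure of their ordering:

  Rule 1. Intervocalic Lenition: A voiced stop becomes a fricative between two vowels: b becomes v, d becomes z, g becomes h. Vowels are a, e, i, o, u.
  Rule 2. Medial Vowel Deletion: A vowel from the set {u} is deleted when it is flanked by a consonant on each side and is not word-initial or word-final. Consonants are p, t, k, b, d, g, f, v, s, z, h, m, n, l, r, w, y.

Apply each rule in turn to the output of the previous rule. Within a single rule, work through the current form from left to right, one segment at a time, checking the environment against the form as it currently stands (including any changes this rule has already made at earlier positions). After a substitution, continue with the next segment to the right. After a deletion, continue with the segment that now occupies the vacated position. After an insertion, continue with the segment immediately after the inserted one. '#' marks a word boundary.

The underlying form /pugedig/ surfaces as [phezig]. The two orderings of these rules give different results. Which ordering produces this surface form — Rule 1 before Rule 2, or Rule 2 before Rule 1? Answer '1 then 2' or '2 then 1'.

1 then 2

Order 1 then 2:
  1 Intervocalic Lenition: [pugedig] → [puhezig]
  2 Medial Vowel Deletion: [puhezig] → [phezig]
  result: [phezig]
Order 2 then 1:
  2 Medial Vowel Deletion: [pugedig] → [pgedig]
  1 Intervocalic Lenition: [pgedig] → [pgezig]
  result: [pgezig]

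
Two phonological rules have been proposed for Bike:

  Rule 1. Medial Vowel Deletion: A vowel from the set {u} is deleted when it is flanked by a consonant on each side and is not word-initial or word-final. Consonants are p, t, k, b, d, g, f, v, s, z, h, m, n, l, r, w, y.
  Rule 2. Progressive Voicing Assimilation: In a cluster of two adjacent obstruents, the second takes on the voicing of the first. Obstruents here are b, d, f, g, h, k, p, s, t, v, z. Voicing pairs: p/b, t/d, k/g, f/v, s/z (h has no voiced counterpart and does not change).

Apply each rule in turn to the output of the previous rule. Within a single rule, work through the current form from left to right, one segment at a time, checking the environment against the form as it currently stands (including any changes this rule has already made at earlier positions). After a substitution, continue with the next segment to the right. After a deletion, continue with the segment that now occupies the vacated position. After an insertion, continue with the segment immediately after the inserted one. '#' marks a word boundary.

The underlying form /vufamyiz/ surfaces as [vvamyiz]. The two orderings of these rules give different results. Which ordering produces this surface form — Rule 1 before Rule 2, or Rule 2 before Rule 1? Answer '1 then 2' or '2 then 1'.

Order 1 then 2:
  1 Medial Vowel Deletion: [vufamyiz] → [vfamyiz]
  2 Progressive Voicing Assimilation: [vfamyiz] → [vvamyiz]
  result: [vvamyiz]
Order 2 then 1:
  2 Progressive Voicing Assimilation: no change — [vufamyiz]
  1 Medial Vowel Deletion: [vufamyiz] → [vfamyiz]
  result: [vfamyiz]

1 then 2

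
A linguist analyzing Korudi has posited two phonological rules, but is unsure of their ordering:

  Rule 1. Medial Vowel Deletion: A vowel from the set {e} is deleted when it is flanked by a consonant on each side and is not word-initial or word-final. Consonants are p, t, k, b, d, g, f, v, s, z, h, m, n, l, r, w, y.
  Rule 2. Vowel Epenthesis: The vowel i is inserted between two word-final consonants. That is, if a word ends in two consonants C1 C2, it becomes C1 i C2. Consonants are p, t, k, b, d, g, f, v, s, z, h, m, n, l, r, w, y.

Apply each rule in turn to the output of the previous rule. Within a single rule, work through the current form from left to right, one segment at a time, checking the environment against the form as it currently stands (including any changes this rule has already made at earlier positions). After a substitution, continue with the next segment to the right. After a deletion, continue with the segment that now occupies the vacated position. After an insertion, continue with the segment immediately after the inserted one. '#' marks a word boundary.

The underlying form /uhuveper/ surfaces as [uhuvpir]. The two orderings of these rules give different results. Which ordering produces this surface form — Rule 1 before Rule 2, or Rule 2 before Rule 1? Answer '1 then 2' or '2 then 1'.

Order 1 then 2:
  1 Medial Vowel Deletion: [uhuveper] → [uhuvpr]
  2 Vowel Epenthesis: [uhuvpr] → [uhuvpir]
  result: [uhuvpir]
Order 2 then 1:
  2 Vowel Epenthesis: no change — [uhuveper]
  1 Medial Vowel Deletion: [uhuveper] → [uhuvpr]
  result: [uhuvpr]

1 then 2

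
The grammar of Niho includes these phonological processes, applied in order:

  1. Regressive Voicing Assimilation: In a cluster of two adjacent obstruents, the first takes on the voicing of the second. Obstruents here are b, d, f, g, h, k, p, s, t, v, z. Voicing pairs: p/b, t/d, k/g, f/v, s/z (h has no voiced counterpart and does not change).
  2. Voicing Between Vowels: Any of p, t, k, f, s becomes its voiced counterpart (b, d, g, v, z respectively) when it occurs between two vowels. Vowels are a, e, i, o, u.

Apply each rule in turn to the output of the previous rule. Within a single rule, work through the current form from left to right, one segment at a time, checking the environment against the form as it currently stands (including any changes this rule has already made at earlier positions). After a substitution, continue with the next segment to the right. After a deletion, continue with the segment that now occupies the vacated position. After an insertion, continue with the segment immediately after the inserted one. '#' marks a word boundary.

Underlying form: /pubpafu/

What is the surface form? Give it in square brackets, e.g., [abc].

[puppavu]

1 Regressive Voicing Assimilation: [pubpafu] → [puppafu]
2 Voicing Between Vowels: [puppafu] → [puppavu]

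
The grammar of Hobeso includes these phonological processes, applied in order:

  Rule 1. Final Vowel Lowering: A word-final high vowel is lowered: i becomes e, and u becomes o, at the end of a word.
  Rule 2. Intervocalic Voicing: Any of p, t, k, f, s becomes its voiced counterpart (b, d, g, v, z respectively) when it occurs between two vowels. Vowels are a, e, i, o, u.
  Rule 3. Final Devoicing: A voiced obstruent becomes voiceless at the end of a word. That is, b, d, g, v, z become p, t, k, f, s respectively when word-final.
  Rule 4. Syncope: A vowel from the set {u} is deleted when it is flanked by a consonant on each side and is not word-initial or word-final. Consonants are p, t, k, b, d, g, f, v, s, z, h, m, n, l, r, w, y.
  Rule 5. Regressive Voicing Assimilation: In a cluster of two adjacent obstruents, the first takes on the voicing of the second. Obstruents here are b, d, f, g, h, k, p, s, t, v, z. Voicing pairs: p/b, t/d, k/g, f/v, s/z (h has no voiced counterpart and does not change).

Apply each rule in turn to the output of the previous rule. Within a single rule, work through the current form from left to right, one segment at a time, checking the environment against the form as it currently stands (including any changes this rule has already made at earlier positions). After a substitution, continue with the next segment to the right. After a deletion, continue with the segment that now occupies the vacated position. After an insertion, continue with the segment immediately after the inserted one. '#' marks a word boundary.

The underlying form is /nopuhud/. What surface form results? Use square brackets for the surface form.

Rule 1 Final Vowel Lowering: no change — [nopuhud]
Rule 2 Intervocalic Voicing: [nopuhud] → [nobuhud]
Rule 3 Final Devoicing: [nobuhud] → [nobuhut]
Rule 4 Syncope: [nobuhut] → [nobht]
Rule 5 Regressive Voicing Assimilation: [nobht] → [nopht]

[nopht]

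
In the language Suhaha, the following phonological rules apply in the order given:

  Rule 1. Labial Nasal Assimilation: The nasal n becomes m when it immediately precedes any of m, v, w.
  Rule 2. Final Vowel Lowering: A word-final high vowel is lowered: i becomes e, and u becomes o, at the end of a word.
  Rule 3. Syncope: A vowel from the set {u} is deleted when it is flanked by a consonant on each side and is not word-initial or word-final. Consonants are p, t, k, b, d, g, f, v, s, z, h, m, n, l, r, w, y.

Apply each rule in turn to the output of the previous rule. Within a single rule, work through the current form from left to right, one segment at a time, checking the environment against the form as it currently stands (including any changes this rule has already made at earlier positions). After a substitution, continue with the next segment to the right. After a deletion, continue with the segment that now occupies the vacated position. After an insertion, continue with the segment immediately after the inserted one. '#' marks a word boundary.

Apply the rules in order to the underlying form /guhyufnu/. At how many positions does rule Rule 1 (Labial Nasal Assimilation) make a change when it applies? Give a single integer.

0

Rule 1 Labial Nasal Assimilation: no change — [guhyufnu]
Rule 2 Final Vowel Lowering: [guhyufnu] → [guhyufno]
Rule 3 Syncope: [guhyufno] → [ghyfno]
Rule Rule 1 changed 0 position(s).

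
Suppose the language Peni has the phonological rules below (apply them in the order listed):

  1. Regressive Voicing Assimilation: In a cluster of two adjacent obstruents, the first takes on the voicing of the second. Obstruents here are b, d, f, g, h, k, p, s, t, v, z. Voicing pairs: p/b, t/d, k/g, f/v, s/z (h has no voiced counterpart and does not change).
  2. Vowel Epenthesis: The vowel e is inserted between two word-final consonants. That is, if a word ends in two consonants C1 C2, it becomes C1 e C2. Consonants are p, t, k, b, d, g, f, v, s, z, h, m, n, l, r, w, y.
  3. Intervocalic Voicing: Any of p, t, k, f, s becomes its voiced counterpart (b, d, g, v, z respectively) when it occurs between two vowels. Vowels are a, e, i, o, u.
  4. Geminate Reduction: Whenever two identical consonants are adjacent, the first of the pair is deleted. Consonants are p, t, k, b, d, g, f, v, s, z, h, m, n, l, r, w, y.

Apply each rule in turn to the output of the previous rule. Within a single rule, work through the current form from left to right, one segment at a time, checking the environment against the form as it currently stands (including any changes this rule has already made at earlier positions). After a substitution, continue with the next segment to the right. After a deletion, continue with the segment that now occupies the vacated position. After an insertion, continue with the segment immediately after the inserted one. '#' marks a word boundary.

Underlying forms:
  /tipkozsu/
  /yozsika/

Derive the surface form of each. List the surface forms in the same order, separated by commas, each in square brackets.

/tipkozsu/:
  1 Regressive Voicing Assimilation: [tipkozsu] → [tipkossu]
  2 Vowel Epenthesis: no change — [tipkossu]
  3 Intervocalic Voicing: no change — [tipkossu]
  4 Geminate Reduction: [tipkossu] → [tipkosu]
/yozsika/:
  1 Regressive Voicing Assimilation: [yozsika] → [yossika]
  2 Vowel Epenthesis: no change — [yossika]
  3 Intervocalic Voicing: [yossika] → [yossiga]
  4 Geminate Reduction: [yossiga] → [yosiga]

[tipkosu], [yosiga]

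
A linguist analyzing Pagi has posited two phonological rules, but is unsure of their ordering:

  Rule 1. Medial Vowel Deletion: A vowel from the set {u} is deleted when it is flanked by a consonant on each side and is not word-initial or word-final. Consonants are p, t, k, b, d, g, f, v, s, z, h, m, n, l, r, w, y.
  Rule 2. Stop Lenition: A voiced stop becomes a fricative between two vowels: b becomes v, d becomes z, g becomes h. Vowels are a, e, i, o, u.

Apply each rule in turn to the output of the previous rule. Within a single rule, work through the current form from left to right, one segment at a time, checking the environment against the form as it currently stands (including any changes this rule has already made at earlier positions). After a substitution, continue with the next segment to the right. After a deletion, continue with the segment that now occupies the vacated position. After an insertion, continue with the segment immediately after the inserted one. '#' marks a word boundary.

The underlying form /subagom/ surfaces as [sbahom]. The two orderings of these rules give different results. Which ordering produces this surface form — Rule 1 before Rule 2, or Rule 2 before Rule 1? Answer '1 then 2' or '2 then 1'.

1 then 2

Order 1 then 2:
  1 Medial Vowel Deletion: [subagom] → [sbagom]
  2 Stop Lenition: [sbagom] → [sbahom]
  result: [sbahom]
Order 2 then 1:
  2 Stop Lenition: [subagom] → [suvahom]
  1 Medial Vowel Deletion: [suvahom] → [svahom]
  result: [svahom]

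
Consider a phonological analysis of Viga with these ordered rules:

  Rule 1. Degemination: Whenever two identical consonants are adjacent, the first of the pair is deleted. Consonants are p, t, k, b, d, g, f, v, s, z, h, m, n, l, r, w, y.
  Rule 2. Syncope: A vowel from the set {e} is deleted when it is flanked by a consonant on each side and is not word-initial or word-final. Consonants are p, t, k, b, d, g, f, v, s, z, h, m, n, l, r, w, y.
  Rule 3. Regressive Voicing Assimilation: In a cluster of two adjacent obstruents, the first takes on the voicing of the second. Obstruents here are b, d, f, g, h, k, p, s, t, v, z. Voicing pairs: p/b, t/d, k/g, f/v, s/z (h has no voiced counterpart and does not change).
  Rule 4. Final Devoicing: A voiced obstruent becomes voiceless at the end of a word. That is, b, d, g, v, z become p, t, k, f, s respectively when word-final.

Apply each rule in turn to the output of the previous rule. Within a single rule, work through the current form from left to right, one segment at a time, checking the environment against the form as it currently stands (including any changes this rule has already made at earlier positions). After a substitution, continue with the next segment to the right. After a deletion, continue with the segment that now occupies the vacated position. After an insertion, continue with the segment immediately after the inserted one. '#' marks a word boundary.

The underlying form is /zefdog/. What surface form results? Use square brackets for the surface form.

Rule 1 Degemination: no change — [zefdog]
Rule 2 Syncope: [zefdog] → [zfdog]
Rule 3 Regressive Voicing Assimilation: [zfdog] → [svdog]
Rule 4 Final Devoicing: [svdog] → [svdok]

[svdok]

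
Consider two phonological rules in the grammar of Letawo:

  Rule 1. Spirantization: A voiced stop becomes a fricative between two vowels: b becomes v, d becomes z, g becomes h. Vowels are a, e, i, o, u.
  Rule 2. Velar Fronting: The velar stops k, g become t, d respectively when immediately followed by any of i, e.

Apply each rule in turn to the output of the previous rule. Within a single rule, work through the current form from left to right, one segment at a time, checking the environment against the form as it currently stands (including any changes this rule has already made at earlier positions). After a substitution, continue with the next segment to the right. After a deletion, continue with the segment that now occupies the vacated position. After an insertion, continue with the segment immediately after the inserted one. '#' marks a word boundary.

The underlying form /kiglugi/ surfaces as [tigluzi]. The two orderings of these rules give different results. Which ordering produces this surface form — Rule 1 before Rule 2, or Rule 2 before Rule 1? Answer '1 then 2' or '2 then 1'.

2 then 1

Order 1 then 2:
  1 Spirantization: [kiglugi] → [kigluhi]
  2 Velar Fronting: [kigluhi] → [tigluhi]
  result: [tigluhi]
Order 2 then 1:
  2 Velar Fronting: [kiglugi] → [tigludi]
  1 Spirantization: [tigludi] → [tigluzi]
  result: [tigluzi]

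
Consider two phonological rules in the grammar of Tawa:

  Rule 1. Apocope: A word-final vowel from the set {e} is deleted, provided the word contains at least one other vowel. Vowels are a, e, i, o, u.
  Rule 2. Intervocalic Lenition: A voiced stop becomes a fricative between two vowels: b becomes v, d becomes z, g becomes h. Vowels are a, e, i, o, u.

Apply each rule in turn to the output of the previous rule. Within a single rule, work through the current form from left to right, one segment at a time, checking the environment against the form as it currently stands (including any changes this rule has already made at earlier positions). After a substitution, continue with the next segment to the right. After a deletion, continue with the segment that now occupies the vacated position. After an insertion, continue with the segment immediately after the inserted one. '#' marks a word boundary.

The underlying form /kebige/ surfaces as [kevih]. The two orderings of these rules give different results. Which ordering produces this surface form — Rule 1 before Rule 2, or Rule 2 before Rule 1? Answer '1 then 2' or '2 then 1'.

Order 1 then 2:
  1 Apocope: [kebige] → [kebig]
  2 Intervocalic Lenition: [kebig] → [kevig]
  result: [kevig]
Order 2 then 1:
  2 Intervocalic Lenition: [kebige] → [kevihe]
  1 Apocope: [kevihe] → [kevih]
  result: [kevih]

2 then 1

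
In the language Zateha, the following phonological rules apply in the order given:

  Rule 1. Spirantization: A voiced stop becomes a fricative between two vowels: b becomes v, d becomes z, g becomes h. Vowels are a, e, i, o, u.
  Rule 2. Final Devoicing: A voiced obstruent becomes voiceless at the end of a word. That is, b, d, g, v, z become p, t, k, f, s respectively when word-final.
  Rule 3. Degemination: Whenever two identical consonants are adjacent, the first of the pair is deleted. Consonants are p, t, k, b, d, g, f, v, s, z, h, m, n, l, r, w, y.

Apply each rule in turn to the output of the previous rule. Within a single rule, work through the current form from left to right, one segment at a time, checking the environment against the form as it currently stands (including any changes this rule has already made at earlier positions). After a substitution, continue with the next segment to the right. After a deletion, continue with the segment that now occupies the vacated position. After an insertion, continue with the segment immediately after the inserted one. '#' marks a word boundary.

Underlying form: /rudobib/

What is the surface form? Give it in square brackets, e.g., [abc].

[ruzovip]

Rule 1 Spirantization: [rudobib] → [ruzovib]
Rule 2 Final Devoicing: [ruzovib] → [ruzovip]
Rule 3 Degemination: no change — [ruzovip]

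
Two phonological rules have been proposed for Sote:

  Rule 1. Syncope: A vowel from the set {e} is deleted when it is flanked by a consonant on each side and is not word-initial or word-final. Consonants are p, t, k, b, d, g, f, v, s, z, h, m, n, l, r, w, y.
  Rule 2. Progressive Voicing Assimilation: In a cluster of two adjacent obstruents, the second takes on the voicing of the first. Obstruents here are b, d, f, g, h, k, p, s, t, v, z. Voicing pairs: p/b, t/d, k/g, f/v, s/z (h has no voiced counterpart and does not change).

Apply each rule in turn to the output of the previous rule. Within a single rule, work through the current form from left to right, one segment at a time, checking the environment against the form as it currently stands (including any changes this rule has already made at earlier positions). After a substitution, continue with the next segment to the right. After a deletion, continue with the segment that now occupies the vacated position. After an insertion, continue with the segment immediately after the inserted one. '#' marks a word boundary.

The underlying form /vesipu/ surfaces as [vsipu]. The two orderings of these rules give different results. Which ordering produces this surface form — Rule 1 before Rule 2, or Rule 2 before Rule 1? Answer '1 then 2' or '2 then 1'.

2 then 1

Order 1 then 2:
  1 Syncope: [vesipu] → [vsipu]
  2 Progressive Voicing Assimilation: [vsipu] → [vzipu]
  result: [vzipu]
Order 2 then 1:
  2 Progressive Voicing Assimilation: no change — [vesipu]
  1 Syncope: [vesipu] → [vsipu]
  result: [vsipu]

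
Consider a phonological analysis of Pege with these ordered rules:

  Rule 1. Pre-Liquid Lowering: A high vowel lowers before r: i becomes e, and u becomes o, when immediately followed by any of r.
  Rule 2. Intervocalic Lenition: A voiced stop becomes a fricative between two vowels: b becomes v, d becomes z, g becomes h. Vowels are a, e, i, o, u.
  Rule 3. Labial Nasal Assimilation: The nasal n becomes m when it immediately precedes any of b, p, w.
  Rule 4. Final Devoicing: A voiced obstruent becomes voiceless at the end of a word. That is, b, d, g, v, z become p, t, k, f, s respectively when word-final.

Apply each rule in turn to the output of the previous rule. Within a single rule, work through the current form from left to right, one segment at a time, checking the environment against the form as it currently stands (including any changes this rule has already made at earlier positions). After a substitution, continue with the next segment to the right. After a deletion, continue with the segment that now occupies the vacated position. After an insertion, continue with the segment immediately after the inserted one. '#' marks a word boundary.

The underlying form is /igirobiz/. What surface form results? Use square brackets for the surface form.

[iherovis]

Rule 1 Pre-Liquid Lowering: [igirobiz] → [igerobiz]
Rule 2 Intervocalic Lenition: [igerobiz] → [iheroviz]
Rule 3 Labial Nasal Assimilation: no change — [iheroviz]
Rule 4 Final Devoicing: [iheroviz] → [iherovis]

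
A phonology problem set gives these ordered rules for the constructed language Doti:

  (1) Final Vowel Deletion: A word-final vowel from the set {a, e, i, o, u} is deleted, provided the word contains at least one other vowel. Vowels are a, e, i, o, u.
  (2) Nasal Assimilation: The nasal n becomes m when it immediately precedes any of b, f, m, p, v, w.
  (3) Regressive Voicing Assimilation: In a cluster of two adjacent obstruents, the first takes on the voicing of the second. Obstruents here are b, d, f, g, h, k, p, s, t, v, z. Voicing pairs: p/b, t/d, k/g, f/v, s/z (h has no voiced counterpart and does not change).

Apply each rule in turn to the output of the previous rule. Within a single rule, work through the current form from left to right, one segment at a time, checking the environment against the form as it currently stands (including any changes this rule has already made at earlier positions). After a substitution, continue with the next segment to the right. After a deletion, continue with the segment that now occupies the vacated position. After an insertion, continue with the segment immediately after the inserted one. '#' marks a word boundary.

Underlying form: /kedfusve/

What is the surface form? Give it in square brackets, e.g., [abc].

(1) Final Vowel Deletion: [kedfusve] → [kedfusv]
(2) Nasal Assimilation: no change — [kedfusv]
(3) Regressive Voicing Assimilation: [kedfusv] → [ketfuzv]

[ketfuzv]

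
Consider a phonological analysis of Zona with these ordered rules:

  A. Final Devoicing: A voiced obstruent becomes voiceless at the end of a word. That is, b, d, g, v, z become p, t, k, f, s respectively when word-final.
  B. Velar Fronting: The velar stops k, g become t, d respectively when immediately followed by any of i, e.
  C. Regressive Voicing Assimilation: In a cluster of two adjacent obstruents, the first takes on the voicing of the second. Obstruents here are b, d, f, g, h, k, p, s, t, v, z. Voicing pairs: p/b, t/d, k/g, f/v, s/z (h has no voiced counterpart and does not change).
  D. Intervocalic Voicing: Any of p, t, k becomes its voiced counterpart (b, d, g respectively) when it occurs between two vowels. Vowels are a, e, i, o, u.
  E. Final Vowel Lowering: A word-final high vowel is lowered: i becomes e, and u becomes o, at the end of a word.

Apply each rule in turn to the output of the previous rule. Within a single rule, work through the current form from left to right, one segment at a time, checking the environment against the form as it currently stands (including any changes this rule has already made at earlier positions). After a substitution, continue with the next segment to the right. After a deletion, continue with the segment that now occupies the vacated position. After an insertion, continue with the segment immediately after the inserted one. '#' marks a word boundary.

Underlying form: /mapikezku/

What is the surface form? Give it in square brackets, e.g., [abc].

[mabidesko]

A Final Devoicing: no change — [mapikezku]
B Velar Fronting: [mapikezku] → [mapitezku]
C Regressive Voicing Assimilation: [mapitezku] → [mapitesku]
D Intervocalic Voicing: [mapitesku] → [mabidesku]
E Final Vowel Lowering: [mabidesku] → [mabidesko]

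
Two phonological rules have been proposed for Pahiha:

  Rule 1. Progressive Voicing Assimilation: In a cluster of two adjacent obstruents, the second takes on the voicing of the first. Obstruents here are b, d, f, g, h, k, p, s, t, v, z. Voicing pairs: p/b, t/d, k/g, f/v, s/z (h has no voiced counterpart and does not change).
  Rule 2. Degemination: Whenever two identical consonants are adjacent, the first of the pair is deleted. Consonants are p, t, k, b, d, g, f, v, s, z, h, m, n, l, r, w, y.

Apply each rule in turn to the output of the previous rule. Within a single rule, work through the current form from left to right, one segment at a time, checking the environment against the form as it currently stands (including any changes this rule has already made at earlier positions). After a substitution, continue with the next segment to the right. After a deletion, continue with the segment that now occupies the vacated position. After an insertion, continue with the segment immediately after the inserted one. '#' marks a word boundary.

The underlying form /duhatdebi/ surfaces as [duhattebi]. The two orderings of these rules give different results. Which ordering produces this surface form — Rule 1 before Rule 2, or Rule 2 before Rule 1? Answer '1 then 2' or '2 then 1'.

2 then 1

Order 1 then 2:
  1 Progressive Voicing Assimilation: [duhatdebi] → [duhattebi]
  2 Degemination: [duhattebi] → [duhatebi]
  result: [duhatebi]
Order 2 then 1:
  2 Degemination: no change — [duhatdebi]
  1 Progressive Voicing Assimilation: [duhatdebi] → [duhattebi]
  result: [duhattebi]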